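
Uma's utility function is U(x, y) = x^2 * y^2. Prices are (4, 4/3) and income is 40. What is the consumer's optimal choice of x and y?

MU_x = 2·x·y^2 and MU_y = 2·x^2·y.
MRS = MU_x/MU_y = y/x.
Tangency: set MRS = p_x/p_y = 4/(4/3) = 3.
So y/x = 3, i.e. y = 3·x.
Substitute into the budget 4·x + (4/3)·y = 40: 8·x = 40, so x* = 5.
Then y* = 3·5 = 15.

x* = 5, y* = 15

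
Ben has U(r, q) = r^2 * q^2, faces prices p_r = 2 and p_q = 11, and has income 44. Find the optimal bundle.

r* = 11, q* = 2

MU_r = 2·r·q^2 and MU_q = 2·r^2·q.
MRS = MU_r/MU_q = q/r.
Tangency: set MRS = p_r/p_q = 2/11.
So q/r = 2/11, i.e. q = (2/11)·r.
Substitute into the budget 2·r + 11·q = 44: 4·r = 44, so r* = 11.
Then q* = (2/11)·11 = 2.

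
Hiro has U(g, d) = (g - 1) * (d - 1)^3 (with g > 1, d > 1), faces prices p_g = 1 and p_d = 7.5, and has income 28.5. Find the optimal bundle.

g* = 6, d* = 3

MU_g = (d−1)^3, MU_d = 3·(g−1)·(d−1)^2.
MRS = (1/3)·(d−1)/(g−1).
Tangency: set MRS = p_g/p_d = 1/7.5 = 2/15.
So (1/3)·(d − 1)/(g − 1) = 2/15, i.e. (d − 1) = 0.4·(g − 1).
Rewrite the budget in excess-of-subsistence terms: 1·(g − 1) + 7.5·(d − 1) = 28.5 − 1·1 − 7.5·1 = 20.
Substituting, 4·(g − 1) = 20, so g − 1 = 5 and g* = 6.
Then d − 1 = 0.4·5 = 2, so d* = 3.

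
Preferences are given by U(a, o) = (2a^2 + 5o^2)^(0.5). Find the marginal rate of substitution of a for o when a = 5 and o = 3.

MRS = 2/3

For CES with ρ = 2, MRS = (2/5)·(o/a)^(-1).
At (5, 3): MRS = 2/3.
The indifference curve has slope −2/3 at this bundle.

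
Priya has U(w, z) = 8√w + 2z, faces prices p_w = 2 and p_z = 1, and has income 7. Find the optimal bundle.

w* = 1, z* = 5

MU_w = 8/(2√w), MU_z = 2.
MRS = 8/(2√w) ÷ 2.
Tangency: set MRS = p_w/p_z = 2/1 = 2.
MRS depends only on w: 2/√w = 2 ⇒ √w = 2/2 = 1 ⇒ w* = 1.
From the budget, 1·z = 7 − 2·1 = 5, so z* = 5.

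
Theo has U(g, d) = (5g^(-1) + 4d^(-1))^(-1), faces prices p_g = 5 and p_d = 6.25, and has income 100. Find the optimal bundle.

g* = 10, d* = 8

For CES with ρ = -1, MRS = (5/4)·(d/g)^2.
Tangency: set MRS = p_g/p_d = 5/6.25 = 0.8.
So (d/g)^2 = 16/25; taking the square root, d/g = 0.8, i.e. d = 0.8·g.
Substitute into the budget 5·g + 6.25·d = 100: 10·g = 100, so g* = 10 and d* = 0.8·10 = 8.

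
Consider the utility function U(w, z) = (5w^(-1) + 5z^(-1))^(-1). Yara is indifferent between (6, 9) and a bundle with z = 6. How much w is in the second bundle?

w = 9

U depends on (w, z) only through S = 5w^(-1) + 5z^(-1), so equal utility means equal S. At (6, 9): S = 25/18.
With z = 6: 5·6^(-1) = 5/6, so 5w^(-1) = 25/18 − 5/6 = 5/9, i.e. w^(-1) = 1/9.
Hence w = 1/(1/9) = 9.
Check: U(9, 6) = 0.72.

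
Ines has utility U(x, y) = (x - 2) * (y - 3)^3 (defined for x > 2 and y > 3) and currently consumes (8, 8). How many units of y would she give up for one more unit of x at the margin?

MRS = 5/18

MU_x = (y−3)^3, MU_y = 3·(x−2)·(y−3)^2.
MRS = (1/3)·(y−3)/(x−2).
At (8, 8): MRS = 5/18.
The indifference curve has slope −5/18 at this bundle.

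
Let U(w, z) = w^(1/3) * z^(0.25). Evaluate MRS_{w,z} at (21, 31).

MRS = 124/63

MU_w = 1/3·w^(-2/3)·z^(0.25) and MU_z = 0.25·w^(1/3)·z^(-0.75).
MRS = MU_w/MU_z = (4/3)·z/w.
At (21, 31): MRS = 124/63.
The indifference curve has slope −124/63 at this bundle.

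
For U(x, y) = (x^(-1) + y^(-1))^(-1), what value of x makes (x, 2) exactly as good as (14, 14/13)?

U depends on (x, y) only through S = x^(-1) + y^(-1), so equal utility means equal S. At (14, 14/13): S = 1.
With y = 2: 2^(-1) = 0.5, so x^(-1) = 1 − 0.5 = 0.5.
Hence x = 1/0.5 = 2.
Check: U(2, 2) = 1.

x = 2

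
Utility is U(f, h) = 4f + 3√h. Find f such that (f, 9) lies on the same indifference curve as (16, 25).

f = 17.5

U(16, 25) = 79.
Set U(f, 9) = 79 and solve.
With h = 9: √9 = 3, so 4f = 79 − 3·3 = 70 and f = 17.5.
Check: U(17.5, 9) = 79.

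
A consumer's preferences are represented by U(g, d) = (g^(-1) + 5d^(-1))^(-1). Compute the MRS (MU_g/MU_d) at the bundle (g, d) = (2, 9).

MRS = 4.05

For CES with ρ = -1, MRS = (1/5)·(d/g)^2.
At (2, 9): MRS = 4.05.
So at (2, 9) the consumer would give up 4.05 units of d for one more unit of g.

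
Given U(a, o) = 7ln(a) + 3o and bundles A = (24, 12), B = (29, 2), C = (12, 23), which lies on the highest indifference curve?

Bundle C

Evaluate utility at each bundle:
U(A) = 58.246.
U(B) = 29.571.
U(C) = 86.394.
Highest utility is C, so C ≻ A ≻ B.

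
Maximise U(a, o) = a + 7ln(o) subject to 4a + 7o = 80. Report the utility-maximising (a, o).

a* = 13, o* = 4

MU_a = 1, MU_o = 7/o.
MRS = 1 ÷ (7/o).
Tangency: set MRS = p_a/p_o = 4/7.
MRS depends only on o: (1/7)·o = 4/7 ⇒ o* = (4/7)/(1/7) = 4.
From the budget, 4·a = 80 − 7·4 = 52, so a* = 13.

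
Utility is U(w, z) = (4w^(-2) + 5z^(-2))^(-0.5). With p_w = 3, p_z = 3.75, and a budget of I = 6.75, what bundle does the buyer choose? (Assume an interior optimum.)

For CES with ρ = -2, MRS = (4/5)·(z/w)^3.
Tangency: set MRS = p_w/p_z = 3/3.75 = 0.8.
So (z/w)^3 = 1; taking the cube root, z/w = 1, i.e. z = w.
Substitute into the budget 3·w + 3.75·z = 6.75: 6.75·w = 6.75, so w* = 1 and z* = 1.

w* = 1, z* = 1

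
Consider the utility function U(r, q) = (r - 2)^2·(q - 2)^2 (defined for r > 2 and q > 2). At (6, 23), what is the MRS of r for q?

MRS = 5.25

MU_r = 2·(r−2)·(q−2)^2, MU_q = 2·(r−2)^2·(q−2).
MRS = (q−2)/(r−2).
At (6, 23): MRS = 5.25.
That is, one extra unit of r is worth 5.25 units of q at the margin.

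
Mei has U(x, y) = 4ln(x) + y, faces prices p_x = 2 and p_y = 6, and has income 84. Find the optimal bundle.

x* = 12, y* = 10

MU_x = 4/x, MU_y = 1.
MRS = 4/x ÷ 1.
Tangency: set MRS = p_x/p_y = 2/6 = 1/3.
MRS depends only on x: 4/x = 1/3 ⇒ x* = 4/(1/3) = 12.
From the budget, 6·y = 84 − 2·12 = 60, so y* = 10.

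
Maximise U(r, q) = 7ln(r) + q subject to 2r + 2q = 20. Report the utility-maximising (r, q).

r* = 7, q* = 3

MU_r = 7/r, MU_q = 1.
MRS = 7/r ÷ 1.
Tangency: set MRS = p_r/p_q = 2/2 = 1.
MRS depends only on r: 7/r = 1 ⇒ r* = 7/1 = 7.
From the budget, 2·q = 20 − 2·7 = 6, so q* = 3.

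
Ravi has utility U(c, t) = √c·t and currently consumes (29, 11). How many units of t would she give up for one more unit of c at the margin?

MU_c = 0.5·c^(-0.5)·t and MU_t = √c.
MRS = MU_c/MU_t = (0.5)·t/c.
At (29, 11): MRS = 11/58.
That is, one extra unit of c is worth 11/58 units of t at the margin.

MRS = 11/58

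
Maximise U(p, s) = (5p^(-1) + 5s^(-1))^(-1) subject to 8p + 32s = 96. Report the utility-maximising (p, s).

p* = 4, s* = 2

For CES with ρ = -1, MRS = (s/p)^2.
Tangency: set MRS = p_p/p_s = 8/32 = 0.25.
So (s/p)^2 = 0.25; taking the square root, s/p = 0.5, i.e. s = 0.5·p.
Substitute into the budget 8·p + 32·s = 96: 24·p = 96, so p* = 4 and s* = 0.5·4 = 2.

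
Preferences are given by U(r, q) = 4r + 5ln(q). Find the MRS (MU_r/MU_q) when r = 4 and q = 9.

MU_r = 4, MU_q = 5/q.
MRS = 4 ÷ (5/q).
At (4, 9): MRS = 7.2.
So at (4, 9) the consumer would give up 7.2 units of q for one more unit of r.

MRS = 7.2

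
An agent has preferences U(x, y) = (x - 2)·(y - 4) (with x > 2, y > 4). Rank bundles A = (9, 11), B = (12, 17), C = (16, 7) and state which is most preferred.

Evaluate utility at each bundle:
U(A) = 49.
U(B) = 130.
U(C) = 42.
Highest utility is B, so B ≻ A ≻ C.

Bundle B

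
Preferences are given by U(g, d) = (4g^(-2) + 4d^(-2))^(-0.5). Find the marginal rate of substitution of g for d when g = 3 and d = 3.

For CES with ρ = -2, MRS = (d/g)^3.
At (3, 3): MRS = 1.
That is, one extra unit of g is worth 1 units of d at the margin.

MRS = 1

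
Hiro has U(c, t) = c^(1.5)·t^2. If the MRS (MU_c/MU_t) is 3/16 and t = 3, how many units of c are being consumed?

c = 12

MU_c = 1.5·√c·t^2 and MU_t = 2·c^(1.5)·t.
MRS = MU_c/MU_t = (0.75)·t/c.
Substitute t = 3: MRS = 2.25/c. Setting 2.25/c = 3/16 gives c = 2.25/(3/16) = 12.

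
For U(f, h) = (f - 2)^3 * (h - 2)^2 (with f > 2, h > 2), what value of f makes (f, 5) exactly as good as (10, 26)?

f = 34

U(10, 26) = 294912.
Set U(f, 5) = 294912 and solve.
With h = 5: (5 − 2)^2 = 9, so (f − 2)^3 = 294912/9 = 32768.
Taking the cube root (with f > 2): f − 2 = 32, so f = 34.
Check: U(34, 5) = 294912.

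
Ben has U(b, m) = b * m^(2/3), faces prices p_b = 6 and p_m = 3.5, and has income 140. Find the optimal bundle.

MU_b = m^(2/3) and MU_m = 2/3·b·m^(-1/3).
MRS = MU_b/MU_m = (1.5)·m/b.
Tangency: set MRS = p_b/p_m = 6/3.5 = 12/7.
So (1.5)·m/b = 12/7, i.e. m = (8/7)·b.
Substitute into the budget 6·b + 3.5·m = 140: 10·b = 140, so b* = 14.
Then m* = (8/7)·14 = 16.

b* = 14, m* = 16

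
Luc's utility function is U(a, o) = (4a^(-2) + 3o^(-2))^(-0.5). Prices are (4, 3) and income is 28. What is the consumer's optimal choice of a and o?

a* = 4, o* = 4

For CES with ρ = -2, MRS = (4/3)·(o/a)^3.
Tangency: set MRS = p_a/p_o = 4/3.
So (o/a)^3 = 1; taking the cube root, o/a = 1, i.e. o = a.
Substitute into the budget 4·a + 3·o = 28: 7·a = 28, so a* = 4 and o* = 4.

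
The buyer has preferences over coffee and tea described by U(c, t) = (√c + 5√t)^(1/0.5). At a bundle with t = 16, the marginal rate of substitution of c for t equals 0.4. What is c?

c = 4

For CES with ρ = 0.5, MRS = (1/5)·√(t/c).
Setting (1/5)·√(16/c) = 0.4 gives √(16/c) = 2, so 16/c = 4 and c = 4.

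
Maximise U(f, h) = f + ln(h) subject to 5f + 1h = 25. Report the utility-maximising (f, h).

f* = 4, h* = 5

MU_f = 1, MU_h = 1/h.
MRS = 1 ÷ (1/h).
Tangency: set MRS = p_f/p_h = 5/1 = 5.
MRS depends only on h: h = 5 ⇒ h* = 5.
From the budget, 5·f = 25 − 1·5 = 20, so f* = 4.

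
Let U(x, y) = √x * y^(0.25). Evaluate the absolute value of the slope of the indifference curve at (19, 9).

MRS = 18/19

MU_x = 0.5·x^(-0.5)·y^(0.25) and MU_y = 0.25·√x·y^(-0.75).
MRS = MU_x/MU_y = (2)·y/x.
At (19, 9): MRS = 18/19.
That is, one extra unit of x is worth 18/19 units of y at the margin.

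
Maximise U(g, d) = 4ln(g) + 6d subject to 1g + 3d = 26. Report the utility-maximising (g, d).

g* = 2, d* = 8

MU_g = 4/g, MU_d = 6.
MRS = 4/g ÷ 6.
Tangency: set MRS = p_g/p_d = 1/3.
MRS depends only on g: (2/3)/g = 1/3 ⇒ g* = (2/3)/(1/3) = 2.
From the budget, 3·d = 26 − 1·2 = 24, so d* = 8.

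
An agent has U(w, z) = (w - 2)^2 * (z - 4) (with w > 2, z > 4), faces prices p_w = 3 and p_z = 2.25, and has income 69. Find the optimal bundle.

MU_w = 2·(w−2)·(z−4), MU_z = (w−2)^2.
MRS = (2/1)·(z−4)/(w−2).
Tangency: set MRS = p_w/p_z = 3/2.25 = 4/3.
So (2/1)·(z − 4)/(w − 2) = 4/3, i.e. (z − 4) = (2/3)·(w − 2).
Rewrite the budget in excess-of-subsistence terms: 3·(w − 2) + 2.25·(z − 4) = 69 − 3·2 − 2.25·4 = 54.
Substituting, 4.5·(w − 2) = 54, so w − 2 = 12 and w* = 14.
Then z − 4 = (2/3)·12 = 8, so z* = 12.

w* = 14, z* = 12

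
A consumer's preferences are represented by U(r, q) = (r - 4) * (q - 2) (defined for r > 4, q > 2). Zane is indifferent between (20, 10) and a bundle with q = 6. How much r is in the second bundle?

r = 36

U(20, 10) = 128.
Set U(r, 6) = 128 and solve.
With q = 6: (6 − 2) = 4, so (r − 4) = 128/4 = 32.
So r = 4 + 32 = 36.
Check: U(36, 6) = 128.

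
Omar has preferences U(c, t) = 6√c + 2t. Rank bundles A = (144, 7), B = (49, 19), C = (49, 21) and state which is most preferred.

Evaluate utility at each bundle:
U(A) = 86.000.
U(B) = 80.000.
U(C) = 84.000.
Highest utility is A, so A ≻ C ≻ B.

Bundle A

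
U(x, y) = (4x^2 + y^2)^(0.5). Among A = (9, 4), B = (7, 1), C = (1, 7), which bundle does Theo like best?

Evaluate utility at each bundle:
U(A) = 18.439.
U(B) = 14.036.
U(C) = 7.280.
Highest utility is A, so A ≻ B ≻ C.

Bundle A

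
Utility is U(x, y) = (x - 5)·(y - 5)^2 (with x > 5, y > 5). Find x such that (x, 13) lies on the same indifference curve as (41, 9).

x = 14

U(41, 9) = 576.
Set U(x, 13) = 576 and solve.
With y = 13: (13 − 5)^2 = 64, so (x − 5) = 576/64 = 9.
So x = 5 + 9 = 14.
Check: U(14, 13) = 576.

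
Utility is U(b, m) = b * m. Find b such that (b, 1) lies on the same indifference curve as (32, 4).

b = 128

U(32, 4) = 128.
Set U(b, 1) = 128 and solve.
With m = 1: b = 128/1 = 128.
Check: U(128, 1) = 128.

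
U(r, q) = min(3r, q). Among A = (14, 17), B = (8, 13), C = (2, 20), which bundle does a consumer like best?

Evaluate utility at each bundle:
U(A) = 17.
U(B) = 13.
U(C) = 6.
Highest utility is A, so A ≻ B ≻ C.

Bundle A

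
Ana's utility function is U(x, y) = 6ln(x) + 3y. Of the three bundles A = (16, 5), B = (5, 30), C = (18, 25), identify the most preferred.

Bundle B

Evaluate utility at each bundle:
U(A) = 31.636.
U(B) = 99.657.
U(C) = 92.342.
Highest utility is B, so B ≻ C ≻ A.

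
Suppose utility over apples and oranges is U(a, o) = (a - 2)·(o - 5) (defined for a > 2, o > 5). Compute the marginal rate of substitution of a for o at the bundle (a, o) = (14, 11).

MRS = 0.5

MU_a = (o−5), MU_o = (a−2).
MRS = (o−5)/(a−2).
At (14, 11): MRS = 0.5.
So at (14, 11) the consumer would give up 0.5 units of o for one more unit of a.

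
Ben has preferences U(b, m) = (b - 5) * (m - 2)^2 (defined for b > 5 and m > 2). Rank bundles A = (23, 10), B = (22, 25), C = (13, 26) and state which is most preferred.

Evaluate utility at each bundle:
U(A) = 1152.
U(B) = 8993.
U(C) = 4608.
Highest utility is B, so B ≻ C ≻ A.

Bundle B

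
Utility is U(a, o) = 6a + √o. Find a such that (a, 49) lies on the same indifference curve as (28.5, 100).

U(28.5, 100) = 181.
Set U(a, 49) = 181 and solve.
With o = 49: √49 = 7, so 6a = 181 − 7 = 174 and a = 29.
Check: U(29, 49) = 181.

a = 29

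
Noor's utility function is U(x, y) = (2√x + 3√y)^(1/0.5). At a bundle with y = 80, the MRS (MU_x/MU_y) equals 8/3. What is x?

x = 5

For CES with ρ = 0.5, MRS = (2/3)·√(y/x).
Setting (2/3)·√(80/x) = 8/3 gives √(80/x) = 4, so 80/x = 16 and x = 5.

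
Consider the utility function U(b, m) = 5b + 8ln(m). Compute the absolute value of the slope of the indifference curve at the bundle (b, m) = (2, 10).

MRS = 6.25

MU_b = 5, MU_m = 8/m.
MRS = 5 ÷ (8/m).
At (2, 10): MRS = 6.25.
The indifference curve has slope −6.25 at this bundle.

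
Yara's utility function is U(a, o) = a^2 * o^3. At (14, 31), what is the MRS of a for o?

MRS = 31/21

MU_a = 2·a·o^3 and MU_o = 3·a^2·o^2.
MRS = MU_a/MU_o = (2/3)·o/a.
At (14, 31): MRS = 31/21.
The indifference curve has slope −31/21 at this bundle.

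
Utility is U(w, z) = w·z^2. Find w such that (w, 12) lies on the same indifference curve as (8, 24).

w = 32

U(8, 24) = 4608.
Set U(w, 12) = 4608 and solve.
With z = 12: 12^2 = 144, so w = 4608/144 = 32.
Check: U(32, 12) = 4608.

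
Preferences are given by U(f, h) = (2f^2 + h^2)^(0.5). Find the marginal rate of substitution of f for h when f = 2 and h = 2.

For CES with ρ = 2, MRS = (2/1)·(h/f)^(-1).
At (2, 2): MRS = 2.
That is, one extra unit of f is worth 2 units of h at the margin.

MRS = 2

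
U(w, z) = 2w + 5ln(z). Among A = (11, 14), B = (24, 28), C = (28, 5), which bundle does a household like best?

Evaluate utility at each bundle:
U(A) = 35.195.
U(B) = 64.661.
U(C) = 64.047.
Highest utility is B, so B ≻ C ≻ A.

Bundle B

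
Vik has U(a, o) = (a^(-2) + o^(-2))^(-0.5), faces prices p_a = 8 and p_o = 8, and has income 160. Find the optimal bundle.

a* = 10, o* = 10

For CES with ρ = -2, MRS = (o/a)^3.
Tangency: set MRS = p_a/p_o = 8/8 = 1.
So (o/a)^3 = 1; taking the cube root, o/a = 1, i.e. o = a.
Substitute into the budget 8·a + 8·o = 160: 16·a = 160, so a* = 10 and o* = 10.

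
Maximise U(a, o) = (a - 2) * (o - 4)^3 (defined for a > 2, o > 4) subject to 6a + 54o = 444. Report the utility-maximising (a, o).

MU_a = (o−4)^3, MU_o = 3·(a−2)·(o−4)^2.
MRS = (1/3)·(o−4)/(a−2).
Tangency: set MRS = p_a/p_o = 6/54 = 1/9.
So (1/3)·(o − 4)/(a − 2) = 1/9, i.e. (o − 4) = (1/3)·(a − 2).
Rewrite the budget in excess-of-subsistence terms: 6·(a − 2) + 54·(o − 4) = 444 − 6·2 − 54·4 = 216.
Substituting, 24·(a − 2) = 216, so a − 2 = 9 and a* = 11.
Then o − 4 = (1/3)·9 = 3, so o* = 7.

a* = 11, o* = 7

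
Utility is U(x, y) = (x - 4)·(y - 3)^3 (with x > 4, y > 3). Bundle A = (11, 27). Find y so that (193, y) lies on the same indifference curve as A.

U(11, 27) = 96768.
Set U(193, y) = 96768 and solve.
With x = 193: (193 − 4) = 189, so (y − 3)^3 = 96768/189 = 512.
Taking the cube root (with y > 3): y − 3 = 8, so y = 11.
Check: U(193, 11) = 96768.

y = 11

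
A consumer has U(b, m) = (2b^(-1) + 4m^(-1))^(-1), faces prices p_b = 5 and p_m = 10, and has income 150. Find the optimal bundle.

For CES with ρ = -1, MRS = (2/4)·(m/b)^2.
Tangency: set MRS = p_b/p_m = 5/10 = 0.5.
So (m/b)^2 = 1; taking the square root, m/b = 1, i.e. m = b.
Substitute into the budget 5·b + 10·m = 150: 15·b = 150, so b* = 10 and m* = 10.

b* = 10, m* = 10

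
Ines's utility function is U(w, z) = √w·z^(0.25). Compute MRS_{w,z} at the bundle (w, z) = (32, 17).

MRS = 17/16

MU_w = 0.5·w^(-0.5)·z^(0.25) and MU_z = 0.25·√w·z^(-0.75).
MRS = MU_w/MU_z = (2)·z/w.
At (32, 17): MRS = 17/16.
So at (32, 17) the consumer would give up 17/16 units of z for one more unit of w.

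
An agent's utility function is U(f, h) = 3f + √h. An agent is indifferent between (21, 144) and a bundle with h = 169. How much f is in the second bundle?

f = 62/3

U(21, 144) = 75.
Set U(f, 169) = 75 and solve.
With h = 169: √169 = 13, so 3f = 75 − 13 = 62 and f = 62/3.
Check: U(62/3, 169) = 75.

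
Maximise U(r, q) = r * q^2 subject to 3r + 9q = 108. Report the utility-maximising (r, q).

MU_r = q^2 and MU_q = 2·r·q.
MRS = MU_r/MU_q = (1/2)·q/r.
Tangency: set MRS = p_r/p_q = 3/9 = 1/3.
So (1/2)·q/r = 1/3, i.e. q = (2/3)·r.
Substitute into the budget 3·r + 9·q = 108: 9·r = 108, so r* = 12.
Then q* = (2/3)·12 = 8.

r* = 12, q* = 8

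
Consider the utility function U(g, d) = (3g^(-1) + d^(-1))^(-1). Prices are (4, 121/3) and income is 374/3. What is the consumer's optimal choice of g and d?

g* = 11, d* = 2

For CES with ρ = -1, MRS = (3/1)·(d/g)^2.
Tangency: set MRS = p_g/p_d = 4/(121/3) = 12/121.
So (d/g)^2 = 4/121; taking the square root, d/g = 2/11, i.e. d = (2/11)·g.
Substitute into the budget 4·g + (121/3)·d = 374/3: (34/3)·g = 374/3, so g* = 11 and d* = (2/11)·11 = 2.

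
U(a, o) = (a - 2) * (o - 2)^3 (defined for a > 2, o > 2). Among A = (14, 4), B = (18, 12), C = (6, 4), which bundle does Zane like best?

Evaluate utility at each bundle:
U(A) = 96.
U(B) = 16000.
U(C) = 32.
Highest utility is B, so B ≻ A ≻ C.

Bundle B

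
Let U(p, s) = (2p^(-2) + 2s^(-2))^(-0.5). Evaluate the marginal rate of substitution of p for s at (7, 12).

For CES with ρ = -2, MRS = (s/p)^3.
At (7, 12): MRS = 1728/343.
The indifference curve has slope −1728/343 at this bundle.

MRS = 1728/343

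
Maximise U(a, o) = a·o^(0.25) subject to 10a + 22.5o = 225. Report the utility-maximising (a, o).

a* = 18, o* = 2

MU_a = o^(0.25) and MU_o = 0.25·a·o^(-0.75).
MRS = MU_a/MU_o = (4)·o/a.
Tangency: set MRS = p_a/p_o = 10/22.5 = 4/9.
So (4)·o/a = 4/9, i.e. o = (1/9)·a.
Substitute into the budget 10·a + 22.5·o = 225: 12.5·a = 225, so a* = 18.
Then o* = (1/9)·18 = 2.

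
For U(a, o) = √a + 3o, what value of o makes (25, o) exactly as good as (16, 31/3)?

o = 10

U(16, 31/3) = 35.
Set U(25, o) = 35 and solve.
With a = 25: √25 = 5, so 3o = 35 − 5 = 30 and o = 10.
Check: U(25, 10) = 35.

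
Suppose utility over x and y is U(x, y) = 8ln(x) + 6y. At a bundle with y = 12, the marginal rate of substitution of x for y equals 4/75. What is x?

x = 25

MU_x = 8/x, MU_y = 6.
MRS = 8/x ÷ 6.
MRS depends only on x: (4/3)/x = 4/75 ⇒ x = (4/3)/(4/75) = 25.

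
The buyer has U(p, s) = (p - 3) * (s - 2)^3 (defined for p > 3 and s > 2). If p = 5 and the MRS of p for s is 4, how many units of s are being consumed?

s = 26

MU_p = (s−2)^3, MU_s = 3·(p−3)·(s−2)^2.
MRS = (1/3)·(s−2)/(p−3).
Substitute p = 5: MRS = (s − 2)/6. Setting this equal to 4 gives s − 2 = 4·6 = 24, so s = 26.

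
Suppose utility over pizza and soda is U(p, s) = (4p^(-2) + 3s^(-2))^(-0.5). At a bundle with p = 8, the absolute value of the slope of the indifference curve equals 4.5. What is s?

s = 12

For CES with ρ = -2, MRS = (4/3)·(s/p)^3.
Setting (4/3)·(s/8)^3 = 4.5 gives (s/8)^3 = 3.375, so s/8 = 1.5 and s = 12.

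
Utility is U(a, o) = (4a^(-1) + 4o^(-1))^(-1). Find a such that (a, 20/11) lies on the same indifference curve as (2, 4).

a = 5

U depends on (a, o) only through S = 4a^(-1) + 4o^(-1), so equal utility means equal S. At (2, 4): S = 3.
With o = 20/11: 4·(20/11)^(-1) = 2.2, so 4a^(-1) = 3 − 2.2 = 0.8, i.e. a^(-1) = 0.2.
Hence a = 1/0.2 = 5.
Check: U(5, 20/11) = 0.3333.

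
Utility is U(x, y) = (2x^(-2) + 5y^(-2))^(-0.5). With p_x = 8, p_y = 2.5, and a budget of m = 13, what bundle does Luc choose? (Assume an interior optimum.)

x* = 1, y* = 2

For CES with ρ = -2, MRS = (2/5)·(y/x)^3.
Tangency: set MRS = p_x/p_y = 8/2.5 = 3.2.
So (y/x)^3 = 8; taking the cube root, y/x = 2, i.e. y = 2·x.
Substitute into the budget 8·x + 2.5·y = 13: 13·x = 13, so x* = 1 and y* = 2·1 = 2.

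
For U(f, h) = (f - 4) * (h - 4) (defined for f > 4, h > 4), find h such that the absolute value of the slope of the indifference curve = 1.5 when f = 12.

h = 16

MU_f = (h−4), MU_h = (f−4).
MRS = (h−4)/(f−4).
Substitute f = 12: MRS = (h − 4)/8. Setting this equal to 1.5 gives h − 4 = 1.5·8 = 12, so h = 16.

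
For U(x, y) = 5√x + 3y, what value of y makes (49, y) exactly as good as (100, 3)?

U(100, 3) = 59.
Set U(49, y) = 59 and solve.
With x = 49: √49 = 7, so 3y = 59 − 5·7 = 24 and y = 8.
Check: U(49, 8) = 59.

y = 8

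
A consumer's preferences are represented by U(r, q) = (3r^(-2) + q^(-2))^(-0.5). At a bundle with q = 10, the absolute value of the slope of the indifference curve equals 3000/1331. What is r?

r = 11

For CES with ρ = -2, MRS = (3/1)·(q/r)^3.
Setting (3/1)·(10/r)^3 = 3000/1331 gives (10/r)^3 = 1000/1331, so 10/r = 10/11 and r = 11.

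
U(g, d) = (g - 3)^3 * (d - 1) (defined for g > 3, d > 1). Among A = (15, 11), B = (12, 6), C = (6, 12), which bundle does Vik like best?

Bundle A

Evaluate utility at each bundle:
U(A) = 17280.
U(B) = 3645.
U(C) = 297.
Highest utility is A, so A ≻ B ≻ C.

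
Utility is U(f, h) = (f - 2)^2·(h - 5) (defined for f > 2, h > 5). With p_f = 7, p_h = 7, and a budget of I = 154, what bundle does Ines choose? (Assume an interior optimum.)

MU_f = 2·(f−2)·(h−5), MU_h = (f−2)^2.
MRS = (2/1)·(h−5)/(f−2).
Tangency: set MRS = p_f/p_h = 7/7 = 1.
So (2/1)·(h − 5)/(f − 2) = 1, i.e. (h − 5) = 0.5·(f − 2).
Rewrite the budget in excess-of-subsistence terms: 7·(f − 2) + 7·(h − 5) = 154 − 7·2 − 7·5 = 105.
Substituting, 10.5·(f − 2) = 105, so f − 2 = 10 and f* = 12.
Then h − 5 = 0.5·10 = 5, so h* = 10.

f* = 12, h* = 10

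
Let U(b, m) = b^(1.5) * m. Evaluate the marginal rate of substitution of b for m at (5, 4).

MU_b = 1.5·√b·m and MU_m = b^(1.5).
MRS = MU_b/MU_m = (1.5)·m/b.
At (5, 4): MRS = 1.2.
That is, one extra unit of b is worth 1.2 units of m at the margin.

MRS = 1.2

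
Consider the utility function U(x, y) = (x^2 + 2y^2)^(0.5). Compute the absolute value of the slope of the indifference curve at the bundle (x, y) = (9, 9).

For CES with ρ = 2, MRS = (1/2)·(y/x)^(-1).
At (9, 9): MRS = 0.5.
That is, one extra unit of x is worth 0.5 units of y at the margin.

MRS = 0.5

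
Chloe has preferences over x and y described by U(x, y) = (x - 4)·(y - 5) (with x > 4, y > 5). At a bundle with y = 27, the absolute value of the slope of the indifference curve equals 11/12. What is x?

MU_x = (y−5), MU_y = (x−4).
MRS = (y−5)/(x−4).
Substitute y = 27: MRS = 22/(x − 4). Setting this equal to 11/12 gives x − 4 = 22/(11/12) = 24, so x = 28.

x = 28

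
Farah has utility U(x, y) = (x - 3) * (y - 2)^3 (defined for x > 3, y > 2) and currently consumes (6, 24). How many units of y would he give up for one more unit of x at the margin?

MU_x = (y−2)^3, MU_y = 3·(x−3)·(y−2)^2.
MRS = (1/3)·(y−2)/(x−3).
At (6, 24): MRS = 22/9.
That is, one extra unit of x is worth 22/9 units of y at the margin.

MRS = 22/9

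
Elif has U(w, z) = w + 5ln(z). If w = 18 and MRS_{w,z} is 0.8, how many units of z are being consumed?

MU_w = 1, MU_z = 5/z.
MRS = 1 ÷ (5/z).
MRS depends only on z: 0.2·z = 0.8 ⇒ z = 0.8/0.2 = 4.

z = 4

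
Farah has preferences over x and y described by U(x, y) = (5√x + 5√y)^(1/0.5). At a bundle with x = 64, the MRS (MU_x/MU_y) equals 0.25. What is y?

For CES with ρ = 0.5, MRS = √(y/x).
Setting √(y/64) = 0.25 gives y/64 = 1/16 and y = 4.

y = 4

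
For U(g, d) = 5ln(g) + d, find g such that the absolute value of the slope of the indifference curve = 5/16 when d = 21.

g = 16

MU_g = 5/g, MU_d = 1.
MRS = 5/g ÷ 1.
MRS depends only on g: 5/g = 5/16 ⇒ g = 5/(5/16) = 16.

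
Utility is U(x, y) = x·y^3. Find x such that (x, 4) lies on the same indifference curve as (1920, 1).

x = 30

U(1920, 1) = 1920.
Set U(x, 4) = 1920 and solve.
With y = 4: 4^3 = 64, so x = 1920/64 = 30.
Check: U(30, 4) = 1920.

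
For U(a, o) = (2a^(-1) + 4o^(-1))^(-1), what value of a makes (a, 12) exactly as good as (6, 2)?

U depends on (a, o) only through S = 2a^(-1) + 4o^(-1), so equal utility means equal S. At (6, 2): S = 7/3.
With o = 12: 4·12^(-1) = 1/3, so 2a^(-1) = 7/3 − 1/3 = 2, i.e. a^(-1) = 1.
Hence a = 1/1 = 1.
Check: U(1, 12) = 0.4286.

a = 1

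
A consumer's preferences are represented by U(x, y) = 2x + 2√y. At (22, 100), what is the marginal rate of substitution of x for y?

MU_x = 2, MU_y = 2/(2√y).
MRS = 2 ÷ (2/(2√y)).
At (22, 100): MRS = 20.
The indifference curve has slope −20 at this bundle.

MRS = 20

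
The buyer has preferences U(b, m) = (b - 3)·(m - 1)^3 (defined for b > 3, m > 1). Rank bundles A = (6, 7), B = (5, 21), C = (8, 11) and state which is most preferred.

Evaluate utility at each bundle:
U(A) = 648.
U(B) = 16000.
U(C) = 5000.
Highest utility is B, so B ≻ C ≻ A.

Bundle B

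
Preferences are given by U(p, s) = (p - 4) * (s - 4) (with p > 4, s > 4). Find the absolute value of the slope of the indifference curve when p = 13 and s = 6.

MRS = 2/9

MU_p = (s−4), MU_s = (p−4).
MRS = (s−4)/(p−4).
At (13, 6): MRS = 2/9.
That is, one extra unit of p is worth 2/9 units of s at the margin.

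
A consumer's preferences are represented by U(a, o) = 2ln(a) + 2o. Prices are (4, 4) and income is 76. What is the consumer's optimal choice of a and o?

a* = 1, o* = 18

MU_a = 2/a, MU_o = 2.
MRS = 2/a ÷ 2.
Tangency: set MRS = p_a/p_o = 4/4 = 1.
MRS depends only on a: 1/a = 1 ⇒ a* = 1/1 = 1.
From the budget, 4·o = 76 − 4·1 = 72, so o* = 18.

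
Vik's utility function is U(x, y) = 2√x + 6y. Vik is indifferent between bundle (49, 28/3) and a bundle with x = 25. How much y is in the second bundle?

y = 10

U(49, 28/3) = 70.
Set U(25, y) = 70 and solve.
With x = 25: √25 = 5, so 6y = 70 − 2·5 = 60 and y = 10.
Check: U(25, 10) = 70.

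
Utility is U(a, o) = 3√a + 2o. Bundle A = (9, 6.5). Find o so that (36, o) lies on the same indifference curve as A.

o = 2

U(9, 6.5) = 22.
Set U(36, o) = 22 and solve.
With a = 36: √36 = 6, so 2o = 22 − 3·6 = 4 and o = 2.
Check: U(36, 2) = 22.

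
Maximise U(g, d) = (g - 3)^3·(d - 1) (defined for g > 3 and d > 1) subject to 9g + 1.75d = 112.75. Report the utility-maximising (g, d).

g* = 10, d* = 13

MU_g = 3·(g−3)^2·(d−1), MU_d = (g−3)^3.
MRS = (3/1)·(d−1)/(g−3).
Tangency: set MRS = p_g/p_d = 9/1.75 = 36/7.
So (3/1)·(d − 1)/(g − 3) = 36/7, i.e. (d − 1) = (12/7)·(g − 3).
Rewrite the budget in excess-of-subsistence terms: 9·(g − 3) + 1.75·(d − 1) = 112.75 − 9·3 − 1.75·1 = 84.
Substituting, 12·(g − 3) = 84, so g − 3 = 7 and g* = 10.
Then d − 1 = (12/7)·7 = 12, so d* = 13.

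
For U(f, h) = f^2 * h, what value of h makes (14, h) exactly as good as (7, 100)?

U(7, 100) = 4900.
Set U(14, h) = 4900 and solve.
With f = 14: 14^2 = 196, so h = 4900/196 = 25.
Check: U(14, 25) = 4900.

h = 25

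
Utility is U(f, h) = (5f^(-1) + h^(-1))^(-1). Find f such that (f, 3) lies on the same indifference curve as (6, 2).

U depends on (f, h) only through S = 5f^(-1) + h^(-1), so equal utility means equal S. At (6, 2): S = 4/3.
With h = 3: 3^(-1) = 1/3, so 5f^(-1) = 4/3 − 1/3 = 1, i.e. f^(-1) = 0.2.
Hence f = 1/0.2 = 5.
Check: U(5, 3) = 0.75.

f = 5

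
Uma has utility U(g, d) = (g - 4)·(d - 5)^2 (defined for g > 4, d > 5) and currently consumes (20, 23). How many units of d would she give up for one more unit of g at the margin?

MRS = 9/16

MU_g = (d−5)^2, MU_d = 2·(g−4)·(d−5).
MRS = (1/2)·(d−5)/(g−4).
At (20, 23): MRS = 9/16.
That is, one extra unit of g is worth 9/16 units of d at the margin.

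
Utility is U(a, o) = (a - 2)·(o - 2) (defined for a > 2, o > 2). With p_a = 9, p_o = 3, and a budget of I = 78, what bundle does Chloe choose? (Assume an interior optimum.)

MU_a = (o−2), MU_o = (a−2).
MRS = (o−2)/(a−2).
Tangency: set MRS = p_a/p_o = 9/3 = 3.
So (o − 2)/(a − 2) = 3, i.e. (o − 2) = 3·(a − 2).
Rewrite the budget in excess-of-subsistence terms: 9·(a − 2) + 3·(o − 2) = 78 − 9·2 − 3·2 = 54.
Substituting, 18·(a − 2) = 54, so a − 2 = 3 and a* = 5.
Then o − 2 = 3·3 = 9, so o* = 11.

a* = 5, o* = 11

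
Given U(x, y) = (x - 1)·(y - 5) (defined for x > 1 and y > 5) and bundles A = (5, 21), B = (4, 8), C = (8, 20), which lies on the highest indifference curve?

Evaluate utility at each bundle:
U(A) = 64.
U(B) = 9.
U(C) = 105.
Highest utility is C, so C ≻ A ≻ B.

Bundle C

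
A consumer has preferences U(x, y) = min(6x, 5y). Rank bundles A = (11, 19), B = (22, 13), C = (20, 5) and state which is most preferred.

Bundle A

Evaluate utility at each bundle:
U(A) = 66.
U(B) = 65.
U(C) = 25.
Highest utility is A, so A ≻ B ≻ C.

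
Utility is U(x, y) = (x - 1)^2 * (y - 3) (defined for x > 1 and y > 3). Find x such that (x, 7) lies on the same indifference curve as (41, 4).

x = 21

U(41, 4) = 1600.
Set U(x, 7) = 1600 and solve.
With y = 7: (7 − 3) = 4, so (x − 1)^2 = 1600/4 = 400.
Taking the square root (with x > 1): x − 1 = 20, so x = 21.
Check: U(21, 7) = 1600.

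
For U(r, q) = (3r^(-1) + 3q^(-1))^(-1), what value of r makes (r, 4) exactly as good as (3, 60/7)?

r = 5

U depends on (r, q) only through S = 3r^(-1) + 3q^(-1), so equal utility means equal S. At (3, 60/7): S = 1.35.
With q = 4: 3·4^(-1) = 0.75, so 3r^(-1) = 1.35 − 0.75 = 0.6, i.e. r^(-1) = 0.2.
Hence r = 1/0.2 = 5.
Check: U(5, 4) = 0.7407.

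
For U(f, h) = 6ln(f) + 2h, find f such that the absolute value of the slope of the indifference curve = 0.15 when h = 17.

f = 20

MU_f = 6/f, MU_h = 2.
MRS = 6/f ÷ 2.
MRS depends only on f: 3/f = 0.15 ⇒ f = 3/0.15 = 20.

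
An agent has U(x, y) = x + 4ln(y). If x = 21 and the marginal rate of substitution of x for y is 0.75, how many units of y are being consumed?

y = 3

MU_x = 1, MU_y = 4/y.
MRS = 1 ÷ (4/y).
MRS depends only on y: 0.25·y = 0.75 ⇒ y = 0.75/0.25 = 3.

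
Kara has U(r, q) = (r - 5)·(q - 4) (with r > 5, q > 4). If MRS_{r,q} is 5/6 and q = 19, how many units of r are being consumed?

r = 23

MU_r = (q−4), MU_q = (r−5).
MRS = (q−4)/(r−5).
Substitute q = 19: MRS = 15/(r − 5). Setting this equal to 5/6 gives r − 5 = 15/(5/6) = 18, so r = 23.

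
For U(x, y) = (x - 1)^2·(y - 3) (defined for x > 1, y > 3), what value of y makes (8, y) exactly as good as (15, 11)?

y = 35

U(15, 11) = 1568.
Set U(8, y) = 1568 and solve.
With x = 8: (8 − 1)^2 = 49, so (y − 3) = 1568/49 = 32.
So y = 3 + 32 = 35.
Check: U(8, 35) = 1568.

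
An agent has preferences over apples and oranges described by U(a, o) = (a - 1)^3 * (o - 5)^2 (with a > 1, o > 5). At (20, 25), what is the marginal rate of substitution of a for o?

MU_a = 3·(a−1)^2·(o−5)^2, MU_o = 2·(a−1)^3·(o−5).
MRS = (3/2)·(o−5)/(a−1).
At (20, 25): MRS = 30/19.
The indifference curve has slope −30/19 at this bundle.

MRS = 30/19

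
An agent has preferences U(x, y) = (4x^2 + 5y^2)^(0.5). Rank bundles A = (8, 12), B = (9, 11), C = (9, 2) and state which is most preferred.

Bundle A

Evaluate utility at each bundle:
U(A) = 31.241.
U(B) = 30.480.
U(C) = 18.547.
Highest utility is A, so A ≻ B ≻ C.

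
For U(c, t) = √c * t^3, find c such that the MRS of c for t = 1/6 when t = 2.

c = 2

MU_c = 0.5·c^(-0.5)·t^3 and MU_t = 3·√c·t^2.
MRS = MU_c/MU_t = (1/6)·t/c.
Substitute t = 2: MRS = (1/3)/c. Setting (1/3)/c = 1/6 gives c = (1/3)/(1/6) = 2.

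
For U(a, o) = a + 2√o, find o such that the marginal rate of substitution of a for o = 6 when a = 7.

o = 36

MU_a = 1, MU_o = 2/(2√o).
MRS = 1 ÷ (2/(2√o)).
MRS depends only on o: √o = 6 ⇒ √o = 6 ⇒ o = 36.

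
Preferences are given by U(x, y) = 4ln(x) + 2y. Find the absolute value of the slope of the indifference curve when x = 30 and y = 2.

MU_x = 4/x, MU_y = 2.
MRS = 4/x ÷ 2.
At (30, 2): MRS = 1/15.
That is, one extra unit of x is worth 1/15 units of y at the margin.

MRS = 1/15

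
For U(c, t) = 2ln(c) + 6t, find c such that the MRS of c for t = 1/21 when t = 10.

MU_c = 2/c, MU_t = 6.
MRS = 2/c ÷ 6.
MRS depends only on c: (1/3)/c = 1/21 ⇒ c = (1/3)/(1/21) = 7.

c = 7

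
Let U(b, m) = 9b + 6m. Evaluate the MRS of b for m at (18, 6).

MU_b = 9, MU_m = 6, so MRS = 9/6 = 1.5 at every bundle.
At (18, 6): MRS = 1.5.
That is, one extra unit of b is worth 1.5 units of m at the margin.

MRS = 1.5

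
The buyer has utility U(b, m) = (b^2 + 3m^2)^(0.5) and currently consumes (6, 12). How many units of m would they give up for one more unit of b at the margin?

For CES with ρ = 2, MRS = (1/3)·(m/b)^(-1).
At (6, 12): MRS = 1/6.
The indifference curve has slope −1/6 at this bundle.

MRS = 1/6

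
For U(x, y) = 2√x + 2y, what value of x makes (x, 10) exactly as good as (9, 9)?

x = 4

U(9, 9) = 24.
Set U(x, 10) = 24 and solve.
With y = 10: 2√x = 24 − 2·10 = 4, so √x = 2 and x = 4.
Check: U(4, 10) = 24.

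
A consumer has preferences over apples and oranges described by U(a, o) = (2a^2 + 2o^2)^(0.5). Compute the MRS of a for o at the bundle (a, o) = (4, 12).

For CES with ρ = 2, MRS = (o/a)^(-1).
At (4, 12): MRS = 1/3.
The indifference curve has slope −1/3 at this bundle.

MRS = 1/3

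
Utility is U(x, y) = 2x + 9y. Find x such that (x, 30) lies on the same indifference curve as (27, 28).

x = 18

U(27, 28) = 306.
Set U(x, 30) = 306 and solve.
2x + 9·30 = 306 ⇒ 2x = 36 ⇒ x = 18.
Check: U(18, 30) = 306.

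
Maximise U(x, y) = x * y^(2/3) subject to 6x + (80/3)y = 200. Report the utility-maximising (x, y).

x* = 20, y* = 3

MU_x = y^(2/3) and MU_y = 2/3·x·y^(-1/3).
MRS = MU_x/MU_y = (1.5)·y/x.
Tangency: set MRS = p_x/p_y = 6/(80/3) = 9/40.
So (1.5)·y/x = 9/40, i.e. y = 0.15·x.
Substitute into the budget 6·x + (80/3)·y = 200: 10·x = 200, so x* = 20.
Then y* = 0.15·20 = 3.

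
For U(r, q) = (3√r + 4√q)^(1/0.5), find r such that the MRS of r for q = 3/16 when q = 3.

r = 48

For CES with ρ = 0.5, MRS = (3/4)·√(q/r).
Setting (3/4)·√(3/r) = 3/16 gives √(3/r) = 0.25, so 3/r = 1/16 and r = 48.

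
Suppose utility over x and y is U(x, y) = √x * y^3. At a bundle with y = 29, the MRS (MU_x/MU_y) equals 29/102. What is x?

MU_x = 0.5·x^(-0.5)·y^3 and MU_y = 3·√x·y^2.
MRS = MU_x/MU_y = (1/6)·y/x.
Substitute y = 29: MRS = (29/6)/x. Setting (29/6)/x = 29/102 gives x = (29/6)/(29/102) = 17.

x = 17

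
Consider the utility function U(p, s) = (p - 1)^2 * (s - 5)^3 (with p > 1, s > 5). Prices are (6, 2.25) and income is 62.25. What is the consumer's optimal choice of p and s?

MU_p = 2·(p−1)·(s−5)^3, MU_s = 3·(p−1)^2·(s−5)^2.
MRS = (2/3)·(s−5)/(p−1).
Tangency: set MRS = p_p/p_s = 6/2.25 = 8/3.
So (2/3)·(s − 5)/(p − 1) = 8/3, i.e. (s − 5) = 4·(p − 1).
Rewrite the budget in excess-of-subsistence terms: 6·(p − 1) + 2.25·(s − 5) = 62.25 − 6·1 − 2.25·5 = 45.
Substituting, 15·(p − 1) = 45, so p − 1 = 3 and p* = 4.
Then s − 5 = 4·3 = 12, so s* = 17.

p* = 4, s* = 17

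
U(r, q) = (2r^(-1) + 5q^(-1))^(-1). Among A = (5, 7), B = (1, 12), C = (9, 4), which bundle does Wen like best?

Bundle A

Evaluate utility at each bundle:
U(A) = 0.897.
U(B) = 0.414.
U(C) = 0.679.
Highest utility is A, so A ≻ C ≻ B.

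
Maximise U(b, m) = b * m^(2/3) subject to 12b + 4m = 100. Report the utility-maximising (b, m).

MU_b = m^(2/3) and MU_m = 2/3·b·m^(-1/3).
MRS = MU_b/MU_m = (1.5)·m/b.
Tangency: set MRS = p_b/p_m = 12/4 = 3.
So (1.5)·m/b = 3, i.e. m = 2·b.
Substitute into the budget 12·b + 4·m = 100: 20·b = 100, so b* = 5.
Then m* = 2·5 = 10.

b* = 5, m* = 10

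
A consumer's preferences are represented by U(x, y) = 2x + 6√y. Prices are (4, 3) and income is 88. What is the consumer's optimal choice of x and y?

MU_x = 2, MU_y = 6/(2√y).
MRS = 2 ÷ (6/(2√y)).
Tangency: set MRS = p_x/p_y = 4/3.
MRS depends only on y: (2/3)·√y = 4/3 ⇒ √y = (4/3)/(2/3) = 2 ⇒ y* = 4.
From the budget, 4·x = 88 − 3·4 = 76, so x* = 19.

x* = 19, y* = 4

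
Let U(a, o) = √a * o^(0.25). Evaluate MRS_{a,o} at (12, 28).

MU_a = 0.5·a^(-0.5)·o^(0.25) and MU_o = 0.25·√a·o^(-0.75).
MRS = MU_a/MU_o = (2)·o/a.
At (12, 28): MRS = 14/3.
So at (12, 28) the consumer would give up 14/3 units of o for one more unit of a.

MRS = 14/3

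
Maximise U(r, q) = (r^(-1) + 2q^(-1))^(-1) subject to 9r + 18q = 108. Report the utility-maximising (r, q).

r* = 4, q* = 4

For CES with ρ = -1, MRS = (1/2)·(q/r)^2.
Tangency: set MRS = p_r/p_q = 9/18 = 0.5.
So (q/r)^2 = 1; taking the square root, q/r = 1, i.e. q = r.
Substitute into the budget 9·r + 18·q = 108: 27·r = 108, so r* = 4 and q* = 4.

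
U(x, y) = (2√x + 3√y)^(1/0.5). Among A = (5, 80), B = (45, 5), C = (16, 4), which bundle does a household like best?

Bundle A

Evaluate utility at each bundle:
U(A) = 980.000.
U(B) = 405.000.
U(C) = 196.000.
Highest utility is A, so A ≻ B ≻ C.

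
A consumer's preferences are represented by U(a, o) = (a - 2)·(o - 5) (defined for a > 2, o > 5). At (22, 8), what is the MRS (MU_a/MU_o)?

MU_a = (o−5), MU_o = (a−2).
MRS = (o−5)/(a−2).
At (22, 8): MRS = 0.15.
The indifference curve has slope −0.15 at this bundle.

MRS = 0.15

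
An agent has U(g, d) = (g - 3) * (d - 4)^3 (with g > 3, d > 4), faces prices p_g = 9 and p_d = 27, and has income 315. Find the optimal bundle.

g* = 8, d* = 9

MU_g = (d−4)^3, MU_d = 3·(g−3)·(d−4)^2.
MRS = (1/3)·(d−4)/(g−3).
Tangency: set MRS = p_g/p_d = 9/27 = 1/3.
So (1/3)·(d − 4)/(g − 3) = 1/3, i.e. (d − 4) = (g − 3).
Rewrite the budget in excess-of-subsistence terms: 9·(g − 3) + 27·(d − 4) = 315 − 9·3 − 27·4 = 180.
Substituting, 36·(g − 3) = 180, so g − 3 = 5 and g* = 8.
Then d − 4 = 5, so d* = 9.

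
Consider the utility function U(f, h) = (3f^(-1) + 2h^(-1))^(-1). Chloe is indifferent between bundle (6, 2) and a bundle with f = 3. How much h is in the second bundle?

h = 4

U depends on (f, h) only through S = 3f^(-1) + 2h^(-1), so equal utility means equal S. At (6, 2): S = 1.5.
With f = 3: 3·3^(-1) = 1, so 2h^(-1) = 1.5 − 1 = 0.5, i.e. h^(-1) = 0.25.
Hence h = 1/0.25 = 4.
Check: U(3, 4) = 0.6667.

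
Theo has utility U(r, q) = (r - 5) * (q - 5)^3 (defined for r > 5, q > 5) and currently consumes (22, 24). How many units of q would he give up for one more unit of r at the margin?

MRS = 19/51

MU_r = (q−5)^3, MU_q = 3·(r−5)·(q−5)^2.
MRS = (1/3)·(q−5)/(r−5).
At (22, 24): MRS = 19/51.
That is, one extra unit of r is worth 19/51 units of q at the margin.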